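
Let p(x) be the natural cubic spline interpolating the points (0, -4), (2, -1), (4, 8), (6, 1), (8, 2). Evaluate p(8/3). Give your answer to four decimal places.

With m_i denoting the second derivative at x_i, h_i = 2, 2, 2, 2, and Δ_i = (y_(i+1) − y_i)/h_i = 3/2, 9/2, -7/2, 1/2:
  2·m_0 + 8·m_1 + 2·m_2 = 6(Δ_1 - Δ_0) = 18
  2·m_1 + 8·m_2 + 2·m_3 = 6(Δ_2 - Δ_1) = -48
  2·m_2 + 8·m_3 + 2·m_4 = 6(Δ_3 - Δ_2) = 24
Natural end conditions: m_0 = m_4 = 0.
Solving the tridiagonal system: m_0 = 0, m_1 = 243/56, m_2 = -117/14, m_3 = 285/56, m_4 = 0.
On [2, 4], p(x) = -1 + 123/28·(x - 2) + 243/112·(x - 2)² - 237/224·(x - 2)³.
With (x - 2) = 2/3: p(8/3) = 325/126.

2.5794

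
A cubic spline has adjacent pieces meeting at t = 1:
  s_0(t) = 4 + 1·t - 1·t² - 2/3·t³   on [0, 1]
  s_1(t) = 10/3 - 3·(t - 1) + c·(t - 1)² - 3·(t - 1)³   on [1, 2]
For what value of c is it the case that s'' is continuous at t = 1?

-3

s_0''(t) = -2 - 4·t, so s_0''(1) = -6. On the right, s_1''(1) = 2c, so c = -3.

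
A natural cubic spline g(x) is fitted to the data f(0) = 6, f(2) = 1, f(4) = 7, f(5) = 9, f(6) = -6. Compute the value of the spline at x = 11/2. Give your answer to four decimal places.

3.1272

Put M_i = g'' at the i-th knot. Here h = (2, 2, 1, 1) and Δ = (-5/2, 3, 2, -15), so the interior equations h_(i-1)·M_(i-1) + 2(h_(i-1)+h_i)·M_i + h_i·M_(i+1) = 6(Δ_i − Δ_(i-1)) read
  2·M_0 + 8·M_1 + 2·M_2 = 6(Δ_1 - Δ_0) = 33
  2·M_1 + 6·M_2 + 1·M_3 = 6(Δ_2 - Δ_1) = -6
  1·M_2 + 4·M_3 + 1·M_4 = 6(Δ_3 - Δ_2) = -102
Natural end conditions: M_0 = M_4 = 0.
Solving the tridiagonal system: M_0 = 0, M_1 = 201/56, M_2 = 15/7, M_3 = -729/28, M_4 = 0.
On [5, 6], g(x) = 9 - 177/28·(x - 5) - 729/56·(x - 5)² + 243/56·(x - 5)³.
With (x - 5) = 1/2: g(11/2) = 1401/448.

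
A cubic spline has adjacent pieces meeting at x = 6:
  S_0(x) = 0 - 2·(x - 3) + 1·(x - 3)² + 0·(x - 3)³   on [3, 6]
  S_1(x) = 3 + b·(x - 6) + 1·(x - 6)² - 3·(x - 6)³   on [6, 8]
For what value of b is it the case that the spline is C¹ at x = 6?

4

S_0'(x) = -2 + 2·(x - 3) + 0·(x - 3)², so S_0'(6) = 4. On the right, S_1'(6) = b, so b = 4.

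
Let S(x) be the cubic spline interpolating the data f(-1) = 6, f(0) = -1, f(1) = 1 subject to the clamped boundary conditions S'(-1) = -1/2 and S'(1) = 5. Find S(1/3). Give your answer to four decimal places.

-1.5741

Write M_i for S''(x_i). With h_i = 1, 1 and divided differences Δ_i = -7, 2, the continuity of S' gives the tridiagonal system
  1·M_0 + 4·M_1 + 1·M_2 = 6(Δ_1 - Δ_0) = 54
Clamped end conditions give two more equations: 2h_0·M_0 + h_0·M_1 = 6(Δ_0 - S'(-1)) = -39 and h_1·M_1 + 2h_1·M_2 = 6(S'(1) - Δ_1) = 18.
Solving: M_0 = -121/4, M_1 = 43/2, M_2 = -7/4.
On [0, 1], S(x) = -1 - 39/8·x + 43/4·x² - 31/8·x³.
With x = 1/3: S(1/3) = -85/54.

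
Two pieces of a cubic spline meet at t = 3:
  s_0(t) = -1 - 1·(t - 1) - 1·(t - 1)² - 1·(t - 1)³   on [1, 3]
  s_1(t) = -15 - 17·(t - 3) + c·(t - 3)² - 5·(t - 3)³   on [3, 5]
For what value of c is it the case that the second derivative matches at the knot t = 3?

-7

s_0''(t) = -2 - 6·(t - 1), so s_0''(3) = -14. On the right, s_1''(3) = 2c, so c = -7.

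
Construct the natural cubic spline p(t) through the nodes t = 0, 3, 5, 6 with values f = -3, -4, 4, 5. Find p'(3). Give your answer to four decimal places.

3.0952

With M_i denoting the second derivative at x_i, h_i = 3, 2, 1, and Δ_i = (y_(i+1) − y_i)/h_i = -1/3, 4, 1:
  3·M_0 + 10·M_1 + 2·M_2 = 6(Δ_1 - Δ_0) = 26
  2·M_1 + 6·M_2 + 1·M_3 = 6(Δ_2 - Δ_1) = -18
Natural end conditions: M_0 = M_3 = 0.
Solving the tridiagonal system: M_0 = 0, M_1 = 24/7, M_2 = -29/7, M_3 = 0.
On [3, 5], p'(t) = b_1 + 2c_1·(t - 3) + 3d_1·(t - 3)² with b_1 = Δ_1 - h_1(2M_1 + M_2)/6 = 65/21, c_1 = M_1/2 = 12/7, d_1 = (M_2 - M_1)/(6h_1) = -53/84. So p'(3) = 65/21.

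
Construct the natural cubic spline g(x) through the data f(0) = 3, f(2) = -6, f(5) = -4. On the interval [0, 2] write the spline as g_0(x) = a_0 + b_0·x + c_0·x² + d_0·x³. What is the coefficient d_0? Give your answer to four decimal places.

Let m_i = g''(x_i). Step sizes h_i = 2, 3; slopes of the chords Δ_i = (y_(i+1) - y_i)/h_i = -9/2, 2/3.
  2·m_0 + 10·m_1 + 3·m_2 = 6(Δ_1 - Δ_0) = 31
Natural end conditions: m_0 = m_2 = 0.
Forward elimination and back-substitution give m_0 = 0, m_1 = 31/10, m_2 = 0.
On [0, 2], with g_0(x) = a_0 + b_0·x + c_0·x² + d_0·x³: c_0 = m_0/2 = 0, d_0 = (m_1 - m_0)/(6h_0) = 31/120, b_0 = Δ_0 - h_0(2m_0 + m_1)/6 = -83/15.

0.2583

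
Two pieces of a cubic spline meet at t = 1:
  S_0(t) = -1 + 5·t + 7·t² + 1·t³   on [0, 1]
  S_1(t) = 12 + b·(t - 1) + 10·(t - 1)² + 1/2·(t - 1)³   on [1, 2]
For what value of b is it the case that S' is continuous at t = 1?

S_0'(t) = 5 + 14·t + 3·t², so S_0'(1) = 22. On the right, S_1'(1) = b, so b = 22.

22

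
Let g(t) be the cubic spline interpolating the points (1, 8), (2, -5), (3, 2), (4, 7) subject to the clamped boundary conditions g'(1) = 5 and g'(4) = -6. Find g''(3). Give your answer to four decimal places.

Write m_i for g''(x_i). With h_i = 1, 1, 1 and divided differences Δ_i = -13, 7, 5, the continuity of g' gives the tridiagonal system
  1·m_0 + 4·m_1 + 1·m_2 = 6(Δ_1 - Δ_0) = 120
  1·m_1 + 4·m_2 + 1·m_3 = 6(Δ_2 - Δ_1) = -12
Clamped end conditions give two more equations: 2h_0·m_0 + h_0·m_1 = 6(Δ_0 - g'(1)) = -108 and h_2·m_2 + 2h_2·m_3 = 6(g'(4) - Δ_2) = -66.
Solving: m_0 = -1202/15, m_1 = 784/15, m_2 = -134/15, m_3 = -428/15.

-8.9333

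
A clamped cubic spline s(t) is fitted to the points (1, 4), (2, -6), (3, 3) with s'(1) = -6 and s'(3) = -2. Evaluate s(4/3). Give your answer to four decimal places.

With M_i denoting the second derivative at x_i, h_i = 1, 1, and Δ_i = (y_(i+1) − y_i)/h_i = -10, 9:
  1·M_0 + 4·M_1 + 1·M_2 = 6(Δ_1 - Δ_0) = 114
Clamped end conditions give two more equations: 2h_0·M_0 + h_0·M_1 = 6(Δ_0 - s'(1)) = -24 and h_1·M_1 + 2h_1·M_2 = 6(s'(3) - Δ_1) = -66.
Solving the tridiagonal system: M_0 = -77/2, M_1 = 53, M_2 = -119/2.
On [1, 2], s(t) = 4 - 6·(t - 1) - 77/4·(t - 1)² + 61/4·(t - 1)³.
With (t - 1) = 1/3: s(4/3) = 23/54.

0.4259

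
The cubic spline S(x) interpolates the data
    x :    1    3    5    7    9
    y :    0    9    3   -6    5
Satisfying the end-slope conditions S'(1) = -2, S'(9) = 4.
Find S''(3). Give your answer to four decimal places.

-8.8393

Write m_i for S''(x_i). With h_i = 2, 2, 2, 2 and divided differences Δ_i = 9/2, -3, -9/2, 11/2, the continuity of S' gives the tridiagonal system
  2·m_0 + 8·m_1 + 2·m_2 = 6(Δ_1 - Δ_0) = -45
  2·m_1 + 8·m_2 + 2·m_3 = 6(Δ_2 - Δ_1) = -9
  2·m_2 + 8·m_3 + 2·m_4 = 6(Δ_3 - Δ_2) = 60
Clamped end conditions give two more equations: 2h_0·m_0 + h_0·m_1 = 6(Δ_0 - S'(1)) = 39 and h_3·m_3 + 2h_3·m_4 = 6(S'(9) - Δ_3) = -9.
Solving the tridiagonal system: m_0 = 1587/112, m_1 = -495/56, m_2 = -21/16, m_3 = 537/56, m_4 = -789/112.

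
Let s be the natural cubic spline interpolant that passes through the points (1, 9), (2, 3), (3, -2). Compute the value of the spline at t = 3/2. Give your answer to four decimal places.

5.9063

With σ_i denoting the second derivative at x_i, h_i = 1, 1, and Δ_i = (y_(i+1) − y_i)/h_i = -6, -5:
  1·σ_0 + 4·σ_1 + 1·σ_2 = 6(Δ_1 - Δ_0) = 6
Natural end conditions: σ_0 = σ_2 = 0.
Solving the tridiagonal system: σ_0 = 0, σ_1 = 3/2, σ_2 = 0.
On [1, 2], s(t) = 9 - 25/4·(t - 1) + 0·(t - 1)² + 1/4·(t - 1)³.
With (t - 1) = 1/2: s(3/2) = 189/32.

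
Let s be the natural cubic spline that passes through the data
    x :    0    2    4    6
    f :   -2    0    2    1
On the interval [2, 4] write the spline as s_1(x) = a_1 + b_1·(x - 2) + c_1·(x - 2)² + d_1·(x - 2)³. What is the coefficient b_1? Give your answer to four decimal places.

Put M_i = s'' at the i-th knot. Here h = (2, 2, 2) and Δ = (1, 1, -1/2), so the interior equations h_(i-1)·M_(i-1) + 2(h_(i-1)+h_i)·M_i + h_i·M_(i+1) = 6(Δ_i − Δ_(i-1)) read
  2·M_0 + 8·M_1 + 2·M_2 = 6(Δ_1 - Δ_0) = 0
  2·M_1 + 8·M_2 + 2·M_3 = 6(Δ_2 - Δ_1) = -9
Natural end conditions: M_0 = M_3 = 0.
Forward elimination and back-substitution give M_0 = 0, M_1 = 3/10, M_2 = -6/5, M_3 = 0.
On [2, 4], with s_1(x) = a_1 + b_1·(x - 2) + c_1·(x - 2)² + d_1·(x - 2)³: c_1 = M_1/2 = 3/20, d_1 = (M_2 - M_1)/(6h_1) = -1/8, b_1 = Δ_1 - h_1(2M_1 + M_2)/6 = 6/5.

1.2000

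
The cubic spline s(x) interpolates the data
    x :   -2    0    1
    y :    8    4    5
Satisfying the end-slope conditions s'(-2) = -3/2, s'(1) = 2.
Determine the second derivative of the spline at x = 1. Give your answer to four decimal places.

Put M_i = s'' at the i-th knot. Here h = (2, 1) and Δ = (-2, 1), so the interior equations h_(i-1)·M_(i-1) + 2(h_(i-1)+h_i)·M_i + h_i·M_(i+1) = 6(Δ_i − Δ_(i-1)) read
  2·M_0 + 6·M_1 + 1·M_2 = 6(Δ_1 - Δ_0) = 18
Clamped end conditions give two more equations: 2h_0·M_0 + h_0·M_1 = 6(Δ_0 - s'(-2)) = -3 and h_1·M_1 + 2h_1·M_2 = 6(s'(1) - Δ_1) = 6.
Solving the tridiagonal system: M_0 = -31/12, M_1 = 11/3, M_2 = 7/6.

1.1667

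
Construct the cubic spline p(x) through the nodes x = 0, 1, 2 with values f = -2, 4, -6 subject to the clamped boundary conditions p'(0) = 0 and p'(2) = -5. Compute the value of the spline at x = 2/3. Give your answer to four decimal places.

2.7037

With m_i denoting the second derivative at x_i, h_i = 1, 1, and Δ_i = (y_(i+1) − y_i)/h_i = 6, -10:
  1·m_0 + 4·m_1 + 1·m_2 = 6(Δ_1 - Δ_0) = -96
Clamped end conditions give two more equations: 2h_0·m_0 + h_0·m_1 = 6(Δ_0 - p'(0)) = 36 and h_1·m_1 + 2h_1·m_2 = 6(p'(2) - Δ_1) = 30.
Forward elimination and back-substitution give m_0 = 79/2, m_1 = -43, m_2 = 73/2.
On [0, 1], p(x) = -2 + 0·x + 79/4·x² - 55/4·x³.
With x = 2/3: p(2/3) = 73/27.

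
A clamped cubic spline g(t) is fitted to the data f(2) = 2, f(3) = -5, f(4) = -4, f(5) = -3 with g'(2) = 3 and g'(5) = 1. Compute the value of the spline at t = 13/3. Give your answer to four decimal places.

-3.4099

Let σ_i = g''(x_i). Step sizes h_i = 1, 1, 1; slopes of the chords Δ_i = (y_(i+1) - y_i)/h_i = -7, 1, 1.
  1·σ_0 + 4·σ_1 + 1·σ_2 = 6(Δ_1 - Δ_0) = 48
  1·σ_1 + 4·σ_2 + 1·σ_3 = 6(Δ_2 - Δ_1) = 0
Clamped end conditions give two more equations: 2h_0·σ_0 + h_0·σ_1 = 6(Δ_0 - g'(2)) = -60 and h_2·σ_2 + 2h_2·σ_3 = 6(g'(5) - Δ_2) = 0.
Solving: σ_0 = -632/15, σ_1 = 364/15, σ_2 = -104/15, σ_3 = 52/15.
On [4, 5], g(t) = -4 + 41/15·(t - 4) - 52/15·(t - 4)² + 26/15·(t - 4)³.
With (t - 4) = 1/3: g(13/3) = -1381/405.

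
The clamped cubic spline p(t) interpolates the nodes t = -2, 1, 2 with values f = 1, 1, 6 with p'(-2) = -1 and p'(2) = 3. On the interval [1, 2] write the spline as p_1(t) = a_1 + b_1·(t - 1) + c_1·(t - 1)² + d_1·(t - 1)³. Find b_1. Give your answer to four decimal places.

4.6250

Write M_i for p''(x_i). With h_i = 3, 1 and divided differences Δ_i = 0, 5, the continuity of p' gives the tridiagonal system
  3·M_0 + 8·M_1 + 1·M_2 = 6(Δ_1 - Δ_0) = 30
Clamped end conditions give two more equations: 2h_0·M_0 + h_0·M_1 = 6(Δ_0 - p'(-2)) = 6 and h_1·M_1 + 2h_1·M_2 = 6(p'(2) - Δ_1) = -12.
Forward elimination and back-substitution give M_0 = -7/4, M_1 = 11/2, M_2 = -35/4.
On [1, 2], with p_1(t) = a_1 + b_1·(t - 1) + c_1·(t - 1)² + d_1·(t - 1)³: c_1 = M_1/2 = 11/4, d_1 = (M_2 - M_1)/(6h_1) = -19/8, b_1 = Δ_1 - h_1(2M_1 + M_2)/6 = 37/8.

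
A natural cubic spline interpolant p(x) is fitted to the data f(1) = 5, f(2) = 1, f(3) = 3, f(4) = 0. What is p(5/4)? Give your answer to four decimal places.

Write M_i for p''(x_i). With h_i = 1, 1, 1 and divided differences Δ_i = -4, 2, -3, the continuity of p' gives the tridiagonal system
  1·M_0 + 4·M_1 + 1·M_2 = 6(Δ_1 - Δ_0) = 36
  1·M_1 + 4·M_2 + 1·M_3 = 6(Δ_2 - Δ_1) = -30
Natural end conditions: M_0 = M_3 = 0.
Hence M_0 = 0, M_1 = 58/5, M_2 = -52/5, M_3 = 0.
On [1, 2], p(x) = 5 - 89/15·(x - 1) + 0·(x - 1)² + 29/15·(x - 1)³.
With (x - 1) = 1/4: p(5/4) = 227/64.

3.5469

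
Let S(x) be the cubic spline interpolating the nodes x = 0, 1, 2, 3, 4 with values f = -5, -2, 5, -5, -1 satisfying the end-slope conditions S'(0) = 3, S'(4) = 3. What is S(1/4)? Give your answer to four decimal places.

Write m_i for S''(x_i). With h_i = 1, 1, 1, 1 and divided differences Δ_i = 3, 7, -10, 4, the continuity of S' gives the tridiagonal system
  1·m_0 + 4·m_1 + 1·m_2 = 6(Δ_1 - Δ_0) = 24
  1·m_1 + 4·m_2 + 1·m_3 = 6(Δ_2 - Δ_1) = -102
  1·m_2 + 4·m_3 + 1·m_4 = 6(Δ_3 - Δ_2) = 84
Clamped end conditions give two more equations: 2h_0·m_0 + h_0·m_1 = 6(Δ_0 - S'(0)) = 0 and h_3·m_3 + 2h_3·m_4 = 6(S'(4) - Δ_3) = -6.
Hence m_0 = -9, m_1 = 18, m_2 = -39, m_3 = 36, m_4 = -21.
On [0, 1], S(x) = -5 + 3·x - 9/2·x² + 9/2·x³.
With x = 1/4: S(1/4) = -571/128.

-4.4609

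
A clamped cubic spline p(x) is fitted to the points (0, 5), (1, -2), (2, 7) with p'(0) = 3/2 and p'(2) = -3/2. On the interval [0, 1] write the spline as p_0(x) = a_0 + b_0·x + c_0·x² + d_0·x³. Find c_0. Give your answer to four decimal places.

With M_i denoting the second derivative at x_i, h_i = 1, 1, and Δ_i = (y_(i+1) − y_i)/h_i = -7, 9:
  1·M_0 + 4·M_1 + 1·M_2 = 6(Δ_1 - Δ_0) = 96
Clamped end conditions give two more equations: 2h_0·M_0 + h_0·M_1 = 6(Δ_0 - p'(0)) = -51 and h_1·M_1 + 2h_1·M_2 = 6(p'(2) - Δ_1) = -63.
Solving the tridiagonal system: M_0 = -51, M_1 = 51, M_2 = -57.
On [0, 1], with p_0(x) = a_0 + b_0·x + c_0·x² + d_0·x³: c_0 = M_0/2 = -51/2, d_0 = (M_1 - M_0)/(6h_0) = 17, b_0 = Δ_0 - h_0(2M_0 + M_1)/6 = 3/2.

-25.5000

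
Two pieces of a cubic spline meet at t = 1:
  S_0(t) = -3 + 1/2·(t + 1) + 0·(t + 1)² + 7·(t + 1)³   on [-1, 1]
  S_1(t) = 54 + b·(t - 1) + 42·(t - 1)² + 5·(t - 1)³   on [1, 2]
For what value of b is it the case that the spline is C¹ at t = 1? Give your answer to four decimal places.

S_0'(t) = 1/2 + 0·(t + 1) + 21·(t + 1)², so S_0'(1) = 169/2. On the right, S_1'(1) = b, so b = 169/2.

84.5000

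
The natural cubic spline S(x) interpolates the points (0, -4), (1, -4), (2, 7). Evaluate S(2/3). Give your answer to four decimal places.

-5.0185

With M_i denoting the second derivative at x_i, h_i = 1, 1, and Δ_i = (y_(i+1) − y_i)/h_i = 0, 11:
  1·M_0 + 4·M_1 + 1·M_2 = 6(Δ_1 - Δ_0) = 66
Natural end conditions: M_0 = M_2 = 0.
Forward elimination and back-substitution give M_0 = 0, M_1 = 33/2, M_2 = 0.
On [0, 1], S(x) = -4 - 11/4·x + 0·x² + 11/4·x³.
With x = 2/3: S(2/3) = -271/54.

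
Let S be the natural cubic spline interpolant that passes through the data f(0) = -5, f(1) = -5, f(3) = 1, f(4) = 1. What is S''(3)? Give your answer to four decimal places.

-4.5000

Write σ_i for S''(x_i). With h_i = 1, 2, 1 and divided differences Δ_i = 0, 3, 0, the continuity of S' gives the tridiagonal system
  1·σ_0 + 6·σ_1 + 2·σ_2 = 6(Δ_1 - Δ_0) = 18
  2·σ_1 + 6·σ_2 + 1·σ_3 = 6(Δ_2 - Δ_1) = -18
Natural end conditions: σ_0 = σ_3 = 0.
Solving the tridiagonal system: σ_0 = 0, σ_1 = 9/2, σ_2 = -9/2, σ_3 = 0.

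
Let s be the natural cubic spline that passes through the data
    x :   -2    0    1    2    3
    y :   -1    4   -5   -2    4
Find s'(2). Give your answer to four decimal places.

6.3372

Write M_i for s''(x_i). With h_i = 2, 1, 1, 1 and divided differences Δ_i = 5/2, -9, 3, 6, the continuity of s' gives the tridiagonal system
  2·M_0 + 6·M_1 + 1·M_2 = 6(Δ_1 - Δ_0) = -69
  1·M_1 + 4·M_2 + 1·M_3 = 6(Δ_2 - Δ_1) = 72
  1·M_2 + 4·M_3 + 1·M_4 = 6(Δ_3 - Δ_2) = 18
Natural end conditions: M_0 = M_4 = 0.
Solving the tridiagonal system: M_0 = 0, M_1 = -1305/86, M_2 = 948/43, M_3 = -87/86, M_4 = 0.
On [2, 3], s'(x) = b_3 + 2c_3·(x - 2) + 3d_3·(x - 2)² with b_3 = Δ_3 - h_3(2M_3 + M_4)/6 = 545/86, c_3 = M_3/2 = -87/172, d_3 = (M_4 - M_3)/(6h_3) = 29/172. So s'(2) = 545/86.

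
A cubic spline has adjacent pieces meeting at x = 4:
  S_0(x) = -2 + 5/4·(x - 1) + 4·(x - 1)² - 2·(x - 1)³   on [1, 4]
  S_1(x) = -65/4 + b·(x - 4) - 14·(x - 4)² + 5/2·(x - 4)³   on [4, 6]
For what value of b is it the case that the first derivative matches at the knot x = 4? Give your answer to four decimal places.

-28.7500

S_0'(x) = 5/4 + 8·(x - 1) - 6·(x - 1)², so S_0'(4) = -115/4. On the right, S_1'(4) = b, so b = -115/4.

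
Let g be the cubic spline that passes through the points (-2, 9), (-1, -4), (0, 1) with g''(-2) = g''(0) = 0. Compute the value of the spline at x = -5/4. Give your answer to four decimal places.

-2.2266

Put M_i = g'' at the i-th knot. Here h = (1, 1) and Δ = (-13, 5), so the interior equations h_(i-1)·M_(i-1) + 2(h_(i-1)+h_i)·M_i + h_i·M_(i+1) = 6(Δ_i − Δ_(i-1)) read
  1·M_0 + 4·M_1 + 1·M_2 = 6(Δ_1 - Δ_0) = 108
Natural end conditions: M_0 = M_2 = 0.
Solving: M_0 = 0, M_1 = 27, M_2 = 0.
On [-2, -1], g(x) = 9 - 35/2·(x + 2) + 0·(x + 2)² + 9/2·(x + 2)³.
With (x + 2) = 3/4: g(-5/4) = -285/128.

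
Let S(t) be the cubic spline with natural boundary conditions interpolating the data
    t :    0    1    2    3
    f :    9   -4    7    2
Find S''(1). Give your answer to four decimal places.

44.8000

Put M_i = S'' at the i-th knot. Here h = (1, 1, 1) and Δ = (-13, 11, -5), so the interior equations h_(i-1)·M_(i-1) + 2(h_(i-1)+h_i)·M_i + h_i·M_(i+1) = 6(Δ_i − Δ_(i-1)) read
  1·M_0 + 4·M_1 + 1·M_2 = 6(Δ_1 - Δ_0) = 144
  1·M_1 + 4·M_2 + 1·M_3 = 6(Δ_2 - Δ_1) = -96
Natural end conditions: M_0 = M_3 = 0.
Solving the tridiagonal system: M_0 = 0, M_1 = 224/5, M_2 = -176/5, M_3 = 0.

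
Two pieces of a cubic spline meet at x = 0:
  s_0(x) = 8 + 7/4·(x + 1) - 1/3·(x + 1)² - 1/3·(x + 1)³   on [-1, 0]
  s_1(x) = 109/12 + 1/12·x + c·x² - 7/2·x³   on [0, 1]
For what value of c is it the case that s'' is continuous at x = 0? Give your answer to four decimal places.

-1.3333

s_0''(x) = -2/3 - 2·(x + 1), so s_0''(0) = -8/3. On the right, s_1''(0) = 2c, so c = -4/3.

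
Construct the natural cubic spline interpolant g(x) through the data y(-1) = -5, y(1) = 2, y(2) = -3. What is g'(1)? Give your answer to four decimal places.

With σ_i denoting the second derivative at x_i, h_i = 2, 1, and Δ_i = (y_(i+1) − y_i)/h_i = 7/2, -5:
  2·σ_0 + 6·σ_1 + 1·σ_2 = 6(Δ_1 - Δ_0) = -51
Natural end conditions: σ_0 = σ_2 = 0.
Forward elimination and back-substitution give σ_0 = 0, σ_1 = -17/2, σ_2 = 0.
On [1, 2], g'(x) = b_1 + 2c_1·(x - 1) + 3d_1·(x - 1)² with b_1 = Δ_1 - h_1(2σ_1 + σ_2)/6 = -13/6, c_1 = σ_1/2 = -17/4, d_1 = (σ_2 - σ_1)/(6h_1) = 17/12. So g'(1) = -13/6.

-2.1667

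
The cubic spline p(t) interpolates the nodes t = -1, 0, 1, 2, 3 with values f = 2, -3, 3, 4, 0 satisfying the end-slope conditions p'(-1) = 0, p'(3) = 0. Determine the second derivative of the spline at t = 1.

-12

Write M_i for p''(x_i). With h_i = 1, 1, 1, 1 and divided differences Δ_i = -5, 6, 1, -4, the continuity of p' gives the tridiagonal system
  1·M_0 + 4·M_1 + 1·M_2 = 6(Δ_1 - Δ_0) = 66
  1·M_1 + 4·M_2 + 1·M_3 = 6(Δ_2 - Δ_1) = -30
  1·M_2 + 4·M_3 + 1·M_4 = 6(Δ_3 - Δ_2) = -30
Clamped end conditions give two more equations: 2h_0·M_0 + h_0·M_1 = 6(Δ_0 - p'(-1)) = -30 and h_3·M_3 + 2h_3·M_4 = 6(p'(3) - Δ_3) = 24.
Solving: M_0 = -198/7, M_1 = 186/7, M_2 = -12, M_3 = -60/7, M_4 = 114/7.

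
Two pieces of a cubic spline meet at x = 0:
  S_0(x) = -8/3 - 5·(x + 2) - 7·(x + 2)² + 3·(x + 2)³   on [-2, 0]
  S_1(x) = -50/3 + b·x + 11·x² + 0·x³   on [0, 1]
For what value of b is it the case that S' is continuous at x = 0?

3

S_0'(x) = -5 - 14·(x + 2) + 9·(x + 2)², so S_0'(0) = 3. On the right, S_1'(0) = b, so b = 3.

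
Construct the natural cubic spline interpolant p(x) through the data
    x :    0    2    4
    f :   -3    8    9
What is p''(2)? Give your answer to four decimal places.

-3.7500

With M_i denoting the second derivative at x_i, h_i = 2, 2, and Δ_i = (y_(i+1) − y_i)/h_i = 11/2, 1/2:
  2·M_0 + 8·M_1 + 2·M_2 = 6(Δ_1 - Δ_0) = -30
Natural end conditions: M_0 = M_2 = 0.
Solving: M_0 = 0, M_1 = -15/4, M_2 = 0.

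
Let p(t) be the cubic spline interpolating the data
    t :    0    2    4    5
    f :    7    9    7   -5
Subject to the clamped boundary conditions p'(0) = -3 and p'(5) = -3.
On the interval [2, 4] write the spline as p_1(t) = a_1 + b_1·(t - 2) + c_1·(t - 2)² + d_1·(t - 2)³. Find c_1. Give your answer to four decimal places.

Let m_i = p''(x_i). Step sizes h_i = 2, 2, 1; slopes of the chords Δ_i = (y_(i+1) - y_i)/h_i = 1, -1, -12.
  2·m_0 + 8·m_1 + 2·m_2 = 6(Δ_1 - Δ_0) = -12
  2·m_1 + 6·m_2 + 1·m_3 = 6(Δ_2 - Δ_1) = -66
Clamped end conditions give two more equations: 2h_0·m_0 + h_0·m_1 = 6(Δ_0 - p'(0)) = 24 and h_2·m_2 + 2h_2·m_3 = 6(p'(5) - Δ_2) = 54.
Solving the tridiagonal system: m_0 = 120/23, m_1 = 36/23, m_2 = -402/23, m_3 = 822/23.
On [2, 4], with p_1(t) = a_1 + b_1·(t - 2) + c_1·(t - 2)² + d_1·(t - 2)³: c_1 = m_1/2 = 18/23, d_1 = (m_2 - m_1)/(6h_1) = -73/46, b_1 = Δ_1 - h_1(2m_1 + m_2)/6 = 87/23.

0.7826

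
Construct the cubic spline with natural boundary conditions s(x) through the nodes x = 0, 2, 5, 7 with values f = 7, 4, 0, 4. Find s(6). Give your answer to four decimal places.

Put m_i = s'' at the i-th knot. Here h = (2, 3, 2) and Δ = (-3/2, -4/3, 2), so the interior equations h_(i-1)·m_(i-1) + 2(h_(i-1)+h_i)·m_i + h_i·m_(i+1) = 6(Δ_i − Δ_(i-1)) read
  2·m_0 + 10·m_1 + 3·m_2 = 6(Δ_1 - Δ_0) = 1
  3·m_1 + 10·m_2 + 2·m_3 = 6(Δ_2 - Δ_1) = 20
Natural end conditions: m_0 = m_3 = 0.
Hence m_0 = 0, m_1 = -50/91, m_2 = 197/91, m_3 = 0.
On [5, 7], s(x) = 0 + 152/273·(x - 5) + 197/182·(x - 5)² - 197/1092·(x - 5)³.
With (x - 5) = 1: s(6) = 531/364.

1.4588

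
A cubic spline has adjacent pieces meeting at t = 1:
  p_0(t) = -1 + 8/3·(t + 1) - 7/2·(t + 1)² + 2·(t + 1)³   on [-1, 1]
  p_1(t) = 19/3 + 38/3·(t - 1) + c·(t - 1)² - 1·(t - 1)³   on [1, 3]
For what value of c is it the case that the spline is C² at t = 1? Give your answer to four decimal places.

8.5000

p_0''(t) = -7 + 12·(t + 1), so p_0''(1) = 17. On the right, p_1''(1) = 2c, so c = 17/2.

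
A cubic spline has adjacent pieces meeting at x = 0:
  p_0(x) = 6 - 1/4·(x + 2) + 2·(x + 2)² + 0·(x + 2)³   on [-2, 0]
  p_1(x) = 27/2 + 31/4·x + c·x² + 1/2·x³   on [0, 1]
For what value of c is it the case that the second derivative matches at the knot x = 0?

2

p_0''(x) = 4 + 0·(x + 2), so p_0''(0) = 4. On the right, p_1''(0) = 2c, so c = 2.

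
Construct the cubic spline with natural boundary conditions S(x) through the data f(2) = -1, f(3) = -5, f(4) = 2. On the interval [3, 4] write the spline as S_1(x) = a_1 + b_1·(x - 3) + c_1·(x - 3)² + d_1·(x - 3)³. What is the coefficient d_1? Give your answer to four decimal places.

Let σ_i = S''(x_i). Step sizes h_i = 1, 1; slopes of the chords Δ_i = (y_(i+1) - y_i)/h_i = -4, 7.
  1·σ_0 + 4·σ_1 + 1·σ_2 = 6(Δ_1 - Δ_0) = 66
Natural end conditions: σ_0 = σ_2 = 0.
Solving the tridiagonal system: σ_0 = 0, σ_1 = 33/2, σ_2 = 0.
On [3, 4], with S_1(x) = a_1 + b_1·(x - 3) + c_1·(x - 3)² + d_1·(x - 3)³: c_1 = σ_1/2 = 33/4, d_1 = (σ_2 - σ_1)/(6h_1) = -11/4, b_1 = Δ_1 - h_1(2σ_1 + σ_2)/6 = 3/2.

-2.7500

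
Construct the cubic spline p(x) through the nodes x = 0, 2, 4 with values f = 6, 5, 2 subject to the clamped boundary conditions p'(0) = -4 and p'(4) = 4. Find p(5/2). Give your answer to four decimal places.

3.7344

With σ_i denoting the second derivative at x_i, h_i = 2, 2, and Δ_i = (y_(i+1) − y_i)/h_i = -1/2, -3/2:
  2·σ_0 + 8·σ_1 + 2·σ_2 = 6(Δ_1 - Δ_0) = -6
Clamped end conditions give two more equations: 2h_0·σ_0 + h_0·σ_1 = 6(Δ_0 - p'(0)) = 21 and h_1·σ_1 + 2h_1·σ_2 = 6(p'(4) - Δ_1) = 33.
Forward elimination and back-substitution give σ_0 = 8, σ_1 = -11/2, σ_2 = 11.
On [2, 4], p(x) = 5 - 3/2·(x - 2) - 11/4·(x - 2)² + 11/8·(x - 2)³.
With (x - 2) = 1/2: p(5/2) = 239/64.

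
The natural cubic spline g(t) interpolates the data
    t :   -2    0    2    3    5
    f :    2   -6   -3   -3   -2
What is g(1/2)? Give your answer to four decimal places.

Let M_i = g''(x_i). Step sizes h_i = 2, 2, 1, 2; slopes of the chords Δ_i = (y_(i+1) - y_i)/h_i = -4, 3/2, 0, 1/2.
  2·M_0 + 8·M_1 + 2·M_2 = 6(Δ_1 - Δ_0) = 33
  2·M_1 + 6·M_2 + 1·M_3 = 6(Δ_2 - Δ_1) = -9
  1·M_2 + 6·M_3 + 2·M_4 = 6(Δ_3 - Δ_2) = 3
Natural end conditions: M_0 = M_4 = 0.
Forward elimination and back-substitution give M_0 = 0, M_1 = 1269/256, M_2 = -213/64, M_3 = 135/128, M_4 = 0.
On [0, 2], g(t) = -6 - 89/128·t + 1269/512·t² - 707/1024·t³.
With t = 1/2: g(1/2) = -47631/8192.

-5.8143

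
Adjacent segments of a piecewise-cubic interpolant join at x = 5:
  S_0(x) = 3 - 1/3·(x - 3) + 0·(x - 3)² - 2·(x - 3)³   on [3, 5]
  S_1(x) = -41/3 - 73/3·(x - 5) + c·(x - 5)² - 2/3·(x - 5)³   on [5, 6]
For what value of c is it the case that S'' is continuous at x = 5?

S_0''(x) = 0 - 12·(x - 3), so S_0''(5) = -24. On the right, S_1''(5) = 2c, so c = -12.

-12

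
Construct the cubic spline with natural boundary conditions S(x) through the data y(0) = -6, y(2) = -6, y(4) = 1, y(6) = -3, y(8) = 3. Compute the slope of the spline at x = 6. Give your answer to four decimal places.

Put σ_i = S'' at the i-th knot. Here h = (2, 2, 2, 2) and Δ = (0, 7/2, -2, 3), so the interior equations h_(i-1)·σ_(i-1) + 2(h_(i-1)+h_i)·σ_i + h_i·σ_(i+1) = 6(Δ_i − Δ_(i-1)) read
  2·σ_0 + 8·σ_1 + 2·σ_2 = 6(Δ_1 - Δ_0) = 21
  2·σ_1 + 8·σ_2 + 2·σ_3 = 6(Δ_2 - Δ_1) = -33
  2·σ_2 + 8·σ_3 + 2·σ_4 = 6(Δ_3 - Δ_2) = 30
Natural end conditions: σ_0 = σ_4 = 0.
Forward elimination and back-substitution give σ_0 = 0, σ_1 = 477/112, σ_2 = -183/28, σ_3 = 603/112, σ_4 = 0.
On [6, 8], S'(x) = b_3 + 2c_3·(x - 6) + 3d_3·(x - 6)² with b_3 = Δ_3 - h_3(2σ_3 + σ_4)/6 = -33/56, c_3 = σ_3/2 = 603/224, d_3 = (σ_4 - σ_3)/(6h_3) = -201/448. So S'(6) = -33/56.

-0.5893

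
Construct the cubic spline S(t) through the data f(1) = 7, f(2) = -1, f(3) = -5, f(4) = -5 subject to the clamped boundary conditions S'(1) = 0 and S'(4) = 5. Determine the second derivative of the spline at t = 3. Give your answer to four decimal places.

Write M_i for S''(x_i). With h_i = 1, 1, 1 and divided differences Δ_i = -8, -4, 0, the continuity of S' gives the tridiagonal system
  1·M_0 + 4·M_1 + 1·M_2 = 6(Δ_1 - Δ_0) = 24
  1·M_1 + 4·M_2 + 1·M_3 = 6(Δ_2 - Δ_1) = 24
Clamped end conditions give two more equations: 2h_0·M_0 + h_0·M_1 = 6(Δ_0 - S'(1)) = -48 and h_2·M_2 + 2h_2·M_3 = 6(S'(4) - Δ_2) = 30.
Solving the tridiagonal system: M_0 = -466/15, M_1 = 212/15, M_2 = -22/15, M_3 = 236/15.

-1.4667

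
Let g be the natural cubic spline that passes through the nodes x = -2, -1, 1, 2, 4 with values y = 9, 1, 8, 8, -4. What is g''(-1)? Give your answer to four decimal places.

13.9516

Let m_i = g''(x_i). Step sizes h_i = 1, 2, 1, 2; slopes of the chords Δ_i = (y_(i+1) - y_i)/h_i = -8, 7/2, 0, -6.
  1·m_0 + 6·m_1 + 2·m_2 = 6(Δ_1 - Δ_0) = 69
  2·m_1 + 6·m_2 + 1·m_3 = 6(Δ_2 - Δ_1) = -21
  1·m_2 + 6·m_3 + 2·m_4 = 6(Δ_3 - Δ_2) = -36
Natural end conditions: m_0 = m_4 = 0.
Solving: m_0 = 0, m_1 = 865/62, m_2 = -228/31, m_3 = -148/31, m_4 = 0.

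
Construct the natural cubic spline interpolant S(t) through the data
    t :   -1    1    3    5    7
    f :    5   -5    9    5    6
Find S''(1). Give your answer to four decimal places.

11.7054

Let M_i = S''(x_i). Step sizes h_i = 2, 2, 2, 2; slopes of the chords Δ_i = (y_(i+1) - y_i)/h_i = -5, 7, -2, 1/2.
  2·M_0 + 8·M_1 + 2·M_2 = 6(Δ_1 - Δ_0) = 72
  2·M_1 + 8·M_2 + 2·M_3 = 6(Δ_2 - Δ_1) = -54
  2·M_2 + 8·M_3 + 2·M_4 = 6(Δ_3 - Δ_2) = 15
Natural end conditions: M_0 = M_4 = 0.
Hence M_0 = 0, M_1 = 1311/112, M_2 = -303/28, M_3 = 513/112, M_4 = 0.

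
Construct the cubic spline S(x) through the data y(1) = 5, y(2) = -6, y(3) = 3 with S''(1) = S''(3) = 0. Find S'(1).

With M_i denoting the second derivative at x_i, h_i = 1, 1, and Δ_i = (y_(i+1) − y_i)/h_i = -11, 9:
  1·M_0 + 4·M_1 + 1·M_2 = 6(Δ_1 - Δ_0) = 120
Natural end conditions: M_0 = M_2 = 0.
Forward elimination and back-substitution give M_0 = 0, M_1 = 30, M_2 = 0.
On [1, 2], S'(x) = b_0 + 2c_0·(x - 1) + 3d_0·(x - 1)² with b_0 = Δ_0 - h_0(2M_0 + M_1)/6 = -16, c_0 = M_0/2 = 0, d_0 = (M_1 - M_0)/(6h_0) = 5. So S'(1) = -16.

-16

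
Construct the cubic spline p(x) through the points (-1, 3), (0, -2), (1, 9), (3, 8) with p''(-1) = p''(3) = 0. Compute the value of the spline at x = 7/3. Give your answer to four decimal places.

Put σ_i = p'' at the i-th knot. Here h = (1, 1, 2) and Δ = (-5, 11, -1/2), so the interior equations h_(i-1)·σ_(i-1) + 2(h_(i-1)+h_i)·σ_i + h_i·σ_(i+1) = 6(Δ_i − Δ_(i-1)) read
  1·σ_0 + 4·σ_1 + 1·σ_2 = 6(Δ_1 - Δ_0) = 96
  1·σ_1 + 6·σ_2 + 2·σ_3 = 6(Δ_2 - Δ_1) = -69
Natural end conditions: σ_0 = σ_3 = 0.
Hence σ_0 = 0, σ_1 = 645/23, σ_2 = -372/23, σ_3 = 0.
On [1, 3], p(x) = 9 + 473/46·(x - 1) - 186/23·(x - 1)² + 31/23·(x - 1)³.
With (x - 1) = 4/3: p(7/3) = 7159/621.

11.5282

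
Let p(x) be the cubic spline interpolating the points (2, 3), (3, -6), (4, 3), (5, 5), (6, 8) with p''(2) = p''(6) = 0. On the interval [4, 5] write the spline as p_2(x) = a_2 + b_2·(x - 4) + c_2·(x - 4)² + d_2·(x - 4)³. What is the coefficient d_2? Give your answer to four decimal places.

4.4464

Let M_i = p''(x_i). Step sizes h_i = 1, 1, 1, 1; slopes of the chords Δ_i = (y_(i+1) - y_i)/h_i = -9, 9, 2, 3.
  1·M_0 + 4·M_1 + 1·M_2 = 6(Δ_1 - Δ_0) = 108
  1·M_1 + 4·M_2 + 1·M_3 = 6(Δ_2 - Δ_1) = -42
  1·M_2 + 4·M_3 + 1·M_4 = 6(Δ_3 - Δ_2) = 6
Natural end conditions: M_0 = M_4 = 0.
Solving the tridiagonal system: M_0 = 0, M_1 = 897/28, M_2 = -141/7, M_3 = 183/28, M_4 = 0.
On [4, 5], with p_2(x) = a_2 + b_2·(x - 4) + c_2·(x - 4)² + d_2·(x - 4)³: c_2 = M_2/2 = -141/14, d_2 = (M_3 - M_2)/(6h_2) = 249/56, b_2 = Δ_2 - h_2(2M_2 + M_3)/6 = 61/8.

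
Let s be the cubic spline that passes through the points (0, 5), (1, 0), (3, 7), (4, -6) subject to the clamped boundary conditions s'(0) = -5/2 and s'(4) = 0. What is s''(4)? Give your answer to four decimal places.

Write m_i for s''(x_i). With h_i = 1, 2, 1 and divided differences Δ_i = -5, 7/2, -13, the continuity of s' gives the tridiagonal system
  1·m_0 + 6·m_1 + 2·m_2 = 6(Δ_1 - Δ_0) = 51
  2·m_1 + 6·m_2 + 1·m_3 = 6(Δ_2 - Δ_1) = -99
Clamped end conditions give two more equations: 2h_0·m_0 + h_0·m_1 = 6(Δ_0 - s'(0)) = -15 and h_2·m_2 + 2h_2·m_3 = 6(s'(4) - Δ_2) = 78.
Hence m_0 = -661/35, m_1 = 797/35, m_2 = -1168/35, m_3 = 1949/35.

55.6857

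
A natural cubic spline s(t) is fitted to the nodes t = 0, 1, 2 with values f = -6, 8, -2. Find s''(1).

Put σ_i = s'' at the i-th knot. Here h = (1, 1) and Δ = (14, -10), so the interior equations h_(i-1)·σ_(i-1) + 2(h_(i-1)+h_i)·σ_i + h_i·σ_(i+1) = 6(Δ_i − Δ_(i-1)) read
  1·σ_0 + 4·σ_1 + 1·σ_2 = 6(Δ_1 - Δ_0) = -144
Natural end conditions: σ_0 = σ_2 = 0.
Forward elimination and back-substitution give σ_0 = 0, σ_1 = -36, σ_2 = 0.

-36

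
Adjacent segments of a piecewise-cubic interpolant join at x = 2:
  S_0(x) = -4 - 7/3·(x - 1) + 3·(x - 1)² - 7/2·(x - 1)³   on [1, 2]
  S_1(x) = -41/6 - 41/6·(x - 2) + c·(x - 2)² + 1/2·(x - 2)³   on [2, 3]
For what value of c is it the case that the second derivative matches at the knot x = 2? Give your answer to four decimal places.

S_0''(x) = 6 - 21·(x - 1), so S_0''(2) = -15. On the right, S_1''(2) = 2c, so c = -15/2.

-7.5000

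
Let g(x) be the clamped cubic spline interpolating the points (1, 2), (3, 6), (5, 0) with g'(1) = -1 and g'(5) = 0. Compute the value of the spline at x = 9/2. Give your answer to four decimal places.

0.8906

Write σ_i for g''(x_i). With h_i = 2, 2 and divided differences Δ_i = 2, -3, the continuity of g' gives the tridiagonal system
  2·σ_0 + 8·σ_1 + 2·σ_2 = 6(Δ_1 - Δ_0) = -30
Clamped end conditions give two more equations: 2h_0·σ_0 + h_0·σ_1 = 6(Δ_0 - g'(1)) = 18 and h_1·σ_1 + 2h_1·σ_2 = 6(g'(5) - Δ_1) = 18.
Forward elimination and back-substitution give σ_0 = 17/2, σ_1 = -8, σ_2 = 17/2.
On [3, 5], g(x) = 6 - 1/2·(x - 3) - 4·(x - 3)² + 11/8·(x - 3)³.
With (x - 3) = 3/2: g(9/2) = 57/64.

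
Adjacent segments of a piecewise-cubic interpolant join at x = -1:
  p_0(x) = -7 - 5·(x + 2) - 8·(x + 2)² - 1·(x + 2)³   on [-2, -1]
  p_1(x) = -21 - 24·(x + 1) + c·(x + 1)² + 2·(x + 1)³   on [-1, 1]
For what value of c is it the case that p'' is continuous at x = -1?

p_0''(x) = -16 - 6·(x + 2), so p_0''(-1) = -22. On the right, p_1''(-1) = 2c, so c = -11.

-11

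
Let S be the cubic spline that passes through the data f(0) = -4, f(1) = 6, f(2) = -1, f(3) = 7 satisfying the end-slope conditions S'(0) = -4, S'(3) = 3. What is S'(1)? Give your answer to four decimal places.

With M_i denoting the second derivative at x_i, h_i = 1, 1, 1, and Δ_i = (y_(i+1) − y_i)/h_i = 10, -7, 8:
  1·M_0 + 4·M_1 + 1·M_2 = 6(Δ_1 - Δ_0) = -102
  1·M_1 + 4·M_2 + 1·M_3 = 6(Δ_2 - Δ_1) = 90
Clamped end conditions give two more equations: 2h_0·M_0 + h_0·M_1 = 6(Δ_0 - S'(0)) = 84 and h_2·M_2 + 2h_2·M_3 = 6(S'(3) - Δ_2) = -30.
Hence M_0 = 1036/15, M_1 = -812/15, M_2 = 682/15, M_3 = -566/15.
On [1, 2], S'(x) = b_1 + 2c_1·(x - 1) + 3d_1·(x - 1)² with b_1 = Δ_1 - h_1(2M_1 + M_2)/6 = 52/15, c_1 = M_1/2 = -406/15, d_1 = (M_2 - M_1)/(6h_1) = 83/5. So S'(1) = 52/15.

3.4667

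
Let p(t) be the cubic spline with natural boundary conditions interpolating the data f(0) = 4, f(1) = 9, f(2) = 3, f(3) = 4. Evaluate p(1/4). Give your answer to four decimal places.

Write m_i for p''(x_i). With h_i = 1, 1, 1 and divided differences Δ_i = 5, -6, 1, the continuity of p' gives the tridiagonal system
  1·m_0 + 4·m_1 + 1·m_2 = 6(Δ_1 - Δ_0) = -66
  1·m_1 + 4·m_2 + 1·m_3 = 6(Δ_2 - Δ_1) = 42
Natural end conditions: m_0 = m_3 = 0.
Hence m_0 = 0, m_1 = -102/5, m_2 = 78/5, m_3 = 0.
On [0, 1], p(t) = 4 + 42/5·t + 0·t² - 17/5·t³.
With t = 1/4: p(1/4) = 387/64.

6.0469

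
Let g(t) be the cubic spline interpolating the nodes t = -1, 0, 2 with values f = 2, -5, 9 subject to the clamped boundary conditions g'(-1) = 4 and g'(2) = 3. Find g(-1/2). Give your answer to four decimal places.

-0.3333

Write m_i for g''(x_i). With h_i = 1, 2 and divided differences Δ_i = -7, 7, the continuity of g' gives the tridiagonal system
  1·m_0 + 6·m_1 + 2·m_2 = 6(Δ_1 - Δ_0) = 84
Clamped end conditions give two more equations: 2h_0·m_0 + h_0·m_1 = 6(Δ_0 - g'(-1)) = -66 and h_1·m_1 + 2h_1·m_2 = 6(g'(2) - Δ_1) = -24.
Solving: m_0 = -142/3, m_1 = 86/3, m_2 = -61/3.
On [-1, 0], g(t) = 2 + 4·(t + 1) - 71/3·(t + 1)² + 38/3·(t + 1)³.
With (t + 1) = 1/2: g(-1/2) = -1/3.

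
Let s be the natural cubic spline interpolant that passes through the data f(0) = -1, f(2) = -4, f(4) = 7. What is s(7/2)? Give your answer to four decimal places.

3.4297

Put M_i = s'' at the i-th knot. Here h = (2, 2) and Δ = (-3/2, 11/2), so the interior equations h_(i-1)·M_(i-1) + 2(h_(i-1)+h_i)·M_i + h_i·M_(i+1) = 6(Δ_i − Δ_(i-1)) read
  2·M_0 + 8·M_1 + 2·M_2 = 6(Δ_1 - Δ_0) = 42
Natural end conditions: M_0 = M_2 = 0.
Solving: M_0 = 0, M_1 = 21/4, M_2 = 0.
On [2, 4], s(t) = -4 + 2·(t - 2) + 21/8·(t - 2)² - 7/16·(t - 2)³.
With (t - 2) = 3/2: s(7/2) = 439/128.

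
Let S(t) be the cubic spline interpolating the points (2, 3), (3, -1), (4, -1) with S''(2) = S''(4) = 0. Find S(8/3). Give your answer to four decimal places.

-0.0370

Let σ_i = S''(x_i). Step sizes h_i = 1, 1; slopes of the chords Δ_i = (y_(i+1) - y_i)/h_i = -4, 0.
  1·σ_0 + 4·σ_1 + 1·σ_2 = 6(Δ_1 - Δ_0) = 24
Natural end conditions: σ_0 = σ_2 = 0.
Solving: σ_0 = 0, σ_1 = 6, σ_2 = 0.
On [2, 3], S(t) = 3 - 5·(t - 2) + 0·(t - 2)² + 1·(t - 2)³.
With (t - 2) = 2/3: S(8/3) = -1/27.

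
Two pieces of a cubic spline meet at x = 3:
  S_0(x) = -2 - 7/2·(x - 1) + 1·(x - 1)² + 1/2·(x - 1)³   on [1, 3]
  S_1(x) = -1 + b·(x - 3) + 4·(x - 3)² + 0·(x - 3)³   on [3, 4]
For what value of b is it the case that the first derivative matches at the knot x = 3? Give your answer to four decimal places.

6.5000

S_0'(x) = -7/2 + 2·(x - 1) + 3/2·(x - 1)², so S_0'(3) = 13/2. On the right, S_1'(3) = b, so b = 13/2.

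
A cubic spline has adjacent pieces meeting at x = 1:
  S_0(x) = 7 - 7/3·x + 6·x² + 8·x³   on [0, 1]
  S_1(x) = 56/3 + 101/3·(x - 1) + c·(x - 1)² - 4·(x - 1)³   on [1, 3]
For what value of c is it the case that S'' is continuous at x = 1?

S_0''(x) = 12 + 48·x, so S_0''(1) = 60. On the right, S_1''(1) = 2c, so c = 30.

30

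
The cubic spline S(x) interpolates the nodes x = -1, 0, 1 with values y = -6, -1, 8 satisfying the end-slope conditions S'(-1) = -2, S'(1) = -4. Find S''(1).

-46

With m_i denoting the second derivative at x_i, h_i = 1, 1, and Δ_i = (y_(i+1) − y_i)/h_i = 5, 9:
  1·m_0 + 4·m_1 + 1·m_2 = 6(Δ_1 - Δ_0) = 24
Clamped end conditions give two more equations: 2h_0·m_0 + h_0·m_1 = 6(Δ_0 - S'(-1)) = 42 and h_1·m_1 + 2h_1·m_2 = 6(S'(1) - Δ_1) = -78.
Forward elimination and back-substitution give m_0 = 14, m_1 = 14, m_2 = -46.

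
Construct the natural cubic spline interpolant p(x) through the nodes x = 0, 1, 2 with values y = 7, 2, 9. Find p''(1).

18

With M_i denoting the second derivative at x_i, h_i = 1, 1, and Δ_i = (y_(i+1) − y_i)/h_i = -5, 7:
  1·M_0 + 4·M_1 + 1·M_2 = 6(Δ_1 - Δ_0) = 72
Natural end conditions: M_0 = M_2 = 0.
Hence M_0 = 0, M_1 = 18, M_2 = 0.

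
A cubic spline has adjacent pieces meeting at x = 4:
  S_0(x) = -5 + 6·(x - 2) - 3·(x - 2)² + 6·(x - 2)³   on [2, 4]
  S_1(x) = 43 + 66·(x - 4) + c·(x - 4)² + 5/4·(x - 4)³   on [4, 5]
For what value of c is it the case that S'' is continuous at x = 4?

33

S_0''(x) = -6 + 36·(x - 2), so S_0''(4) = 66. On the right, S_1''(4) = 2c, so c = 33.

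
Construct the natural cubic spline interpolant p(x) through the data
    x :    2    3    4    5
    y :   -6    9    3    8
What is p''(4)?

26

With σ_i denoting the second derivative at x_i, h_i = 1, 1, 1, and Δ_i = (y_(i+1) − y_i)/h_i = 15, -6, 5:
  1·σ_0 + 4·σ_1 + 1·σ_2 = 6(Δ_1 - Δ_0) = -126
  1·σ_1 + 4·σ_2 + 1·σ_3 = 6(Δ_2 - Δ_1) = 66
Natural end conditions: σ_0 = σ_3 = 0.
Solving the tridiagonal system: σ_0 = 0, σ_1 = -38, σ_2 = 26, σ_3 = 0.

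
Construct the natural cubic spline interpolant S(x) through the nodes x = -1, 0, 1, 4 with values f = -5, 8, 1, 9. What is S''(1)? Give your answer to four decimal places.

Put M_i = S'' at the i-th knot. Here h = (1, 1, 3) and Δ = (13, -7, 8/3), so the interior equations h_(i-1)·M_(i-1) + 2(h_(i-1)+h_i)·M_i + h_i·M_(i+1) = 6(Δ_i − Δ_(i-1)) read
  1·M_0 + 4·M_1 + 1·M_2 = 6(Δ_1 - Δ_0) = -120
  1·M_1 + 8·M_2 + 3·M_3 = 6(Δ_2 - Δ_1) = 58
Natural end conditions: M_0 = M_3 = 0.
Forward elimination and back-substitution give M_0 = 0, M_1 = -1018/31, M_2 = 352/31, M_3 = 0.

11.3548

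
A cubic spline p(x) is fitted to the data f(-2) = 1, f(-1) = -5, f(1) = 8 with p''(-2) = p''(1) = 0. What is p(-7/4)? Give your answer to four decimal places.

Let M_i = p''(x_i). Step sizes h_i = 1, 2; slopes of the chords Δ_i = (y_(i+1) - y_i)/h_i = -6, 13/2.
  1·M_0 + 6·M_1 + 2·M_2 = 6(Δ_1 - Δ_0) = 75
Natural end conditions: M_0 = M_2 = 0.
Solving the tridiagonal system: M_0 = 0, M_1 = 25/2, M_2 = 0.
On [-2, -1], p(x) = 1 - 97/12·(x + 2) + 0·(x + 2)² + 25/12·(x + 2)³.
With (x + 2) = 1/4: p(-7/4) = -253/256.

-0.9883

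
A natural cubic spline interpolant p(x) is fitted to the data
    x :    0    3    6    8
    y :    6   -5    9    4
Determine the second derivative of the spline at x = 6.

With M_i denoting the second derivative at x_i, h_i = 3, 3, 2, and Δ_i = (y_(i+1) − y_i)/h_i = -11/3, 14/3, -5/2:
  3·M_0 + 12·M_1 + 3·M_2 = 6(Δ_1 - Δ_0) = 50
  3·M_1 + 10·M_2 + 2·M_3 = 6(Δ_2 - Δ_1) = -43
Natural end conditions: M_0 = M_3 = 0.
Solving: M_0 = 0, M_1 = 17/3, M_2 = -6, M_3 = 0.

-6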